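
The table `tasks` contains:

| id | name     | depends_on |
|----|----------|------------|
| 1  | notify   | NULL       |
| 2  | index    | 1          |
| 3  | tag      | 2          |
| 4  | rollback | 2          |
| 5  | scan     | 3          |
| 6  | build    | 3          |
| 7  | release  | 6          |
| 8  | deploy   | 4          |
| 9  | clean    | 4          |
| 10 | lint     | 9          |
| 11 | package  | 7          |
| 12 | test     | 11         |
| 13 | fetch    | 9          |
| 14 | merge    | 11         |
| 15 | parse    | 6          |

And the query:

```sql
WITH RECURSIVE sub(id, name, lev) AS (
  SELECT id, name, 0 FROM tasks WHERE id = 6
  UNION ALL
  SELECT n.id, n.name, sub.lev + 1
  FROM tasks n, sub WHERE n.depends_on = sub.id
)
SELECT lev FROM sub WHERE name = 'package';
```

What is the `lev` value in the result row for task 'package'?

Base: id=6 (build) at lev 0.
Iteration 1: rows with depends_on in {6} -> release (id 7, lev 1), parse (id 15, lev 1).
Iteration 2: rows with depends_on in {7,15} -> package (id 11, lev 2).
Iteration 3: rows with depends_on in {11} -> test (id 12, lev 3), merge (id 14, lev 3).
Iteration 4: no rows with depends_on in {12,14}; recursion stops.

2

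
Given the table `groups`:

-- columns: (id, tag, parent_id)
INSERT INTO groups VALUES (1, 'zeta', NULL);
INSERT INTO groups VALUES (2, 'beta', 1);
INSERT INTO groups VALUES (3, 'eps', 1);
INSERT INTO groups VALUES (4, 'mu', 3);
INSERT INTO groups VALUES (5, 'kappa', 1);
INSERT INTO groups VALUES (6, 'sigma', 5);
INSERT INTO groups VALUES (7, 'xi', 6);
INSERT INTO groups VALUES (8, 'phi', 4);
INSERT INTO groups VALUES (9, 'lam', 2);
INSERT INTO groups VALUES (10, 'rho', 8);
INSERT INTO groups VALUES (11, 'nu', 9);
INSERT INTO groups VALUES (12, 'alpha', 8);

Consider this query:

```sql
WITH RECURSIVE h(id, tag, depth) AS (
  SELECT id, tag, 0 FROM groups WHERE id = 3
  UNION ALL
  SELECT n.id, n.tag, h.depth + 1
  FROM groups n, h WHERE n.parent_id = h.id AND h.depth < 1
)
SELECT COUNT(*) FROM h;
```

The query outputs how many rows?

2

Base: id=3 (eps) at depth 0.
Iteration 1: rows with parent_id in {3} -> mu (id 4, depth 1).
Iteration 2: depth < 1 fails for all current rows; recursion stops.
Total rows emitted: 2.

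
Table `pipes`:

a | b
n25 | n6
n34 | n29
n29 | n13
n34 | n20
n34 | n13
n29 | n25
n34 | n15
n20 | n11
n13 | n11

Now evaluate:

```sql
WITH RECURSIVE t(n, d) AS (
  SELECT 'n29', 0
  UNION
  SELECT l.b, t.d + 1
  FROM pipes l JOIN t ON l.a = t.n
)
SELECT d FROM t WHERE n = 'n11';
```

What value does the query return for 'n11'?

Base: (n29, d=0).
Iteration 1: edges from {n29} -> (n13, d=1), (n25, d=1).
Iteration 2: edges from {n13,n25} -> (n11, d=2), (n6, d=2).
Iteration 3: no outgoing edges from {n11,n6}; recursion stops.

2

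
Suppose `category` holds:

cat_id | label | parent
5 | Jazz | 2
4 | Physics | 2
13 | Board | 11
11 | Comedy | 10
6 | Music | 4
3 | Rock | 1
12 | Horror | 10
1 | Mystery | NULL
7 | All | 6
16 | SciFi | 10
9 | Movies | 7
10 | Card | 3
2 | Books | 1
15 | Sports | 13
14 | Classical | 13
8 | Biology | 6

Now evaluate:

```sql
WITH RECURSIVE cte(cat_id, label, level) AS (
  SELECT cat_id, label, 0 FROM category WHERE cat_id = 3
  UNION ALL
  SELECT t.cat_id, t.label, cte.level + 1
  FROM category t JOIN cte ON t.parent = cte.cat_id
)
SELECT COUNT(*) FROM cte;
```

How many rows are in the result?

Base: cat_id=3 (Rock) at level 0.
Iteration 1: rows with parent in {3} -> Card (id 10, level 1).
Iteration 2: rows with parent in {10} -> Comedy (id 11, level 2), Horror (id 12, level 2), SciFi (id 16, level 2).
Iteration 3: rows with parent in {11,12,16} -> Board (id 13, level 3).
Iteration 4: rows with parent in {13} -> Classical (id 14, level 4), Sports (id 15, level 4).
Iteration 5: no rows with parent in {14,15}; recursion stops.
Total rows emitted: 8.

8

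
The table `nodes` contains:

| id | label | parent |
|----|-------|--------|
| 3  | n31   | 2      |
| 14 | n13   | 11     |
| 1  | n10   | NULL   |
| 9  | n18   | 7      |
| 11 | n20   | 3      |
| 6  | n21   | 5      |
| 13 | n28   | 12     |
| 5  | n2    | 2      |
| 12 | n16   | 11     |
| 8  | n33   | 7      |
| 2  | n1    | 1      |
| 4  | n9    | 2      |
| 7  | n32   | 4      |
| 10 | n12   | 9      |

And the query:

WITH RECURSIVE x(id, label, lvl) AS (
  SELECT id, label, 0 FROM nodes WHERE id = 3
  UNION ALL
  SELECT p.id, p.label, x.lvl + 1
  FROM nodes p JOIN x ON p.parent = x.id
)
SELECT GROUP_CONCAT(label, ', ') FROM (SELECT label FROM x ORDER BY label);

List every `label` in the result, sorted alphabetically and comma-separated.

n13, n16, n20, n28, n31

Base: id=3 (n31) at lvl 0.
Iteration 1: rows with parent in {3} -> n20 (id 11, lvl 1).
Iteration 2: rows with parent in {11} -> n16 (id 12, lvl 2), n13 (id 14, lvl 2).
Iteration 3: rows with parent in {12,14} -> n28 (id 13, lvl 3).
Iteration 4: no rows with parent in {13}; recursion stops.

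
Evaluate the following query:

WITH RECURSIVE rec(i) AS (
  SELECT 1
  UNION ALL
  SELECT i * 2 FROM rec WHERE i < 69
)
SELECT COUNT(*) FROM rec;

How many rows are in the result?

Base: i=1.
Iteration 1: 1 < 69 holds -> i = 1 * 2 = 2.
Iteration 2: 2 < 69 holds -> i = 2 * 2 = 4.
Iteration 3: 4 < 69 holds -> i = 4 * 2 = 8.
Iteration 4: 8 < 69 holds -> i = 8 * 2 = 16.
Iteration 5: 16 < 69 holds -> i = 16 * 2 = 32.
Iteration 6: 32 < 69 holds -> i = 32 * 2 = 64.
Iteration 7: 64 < 69 holds -> i = 64 * 2 = 128.
Iteration 8: 128 < 69 fails; recursion stops.
Total rows emitted: 8.

8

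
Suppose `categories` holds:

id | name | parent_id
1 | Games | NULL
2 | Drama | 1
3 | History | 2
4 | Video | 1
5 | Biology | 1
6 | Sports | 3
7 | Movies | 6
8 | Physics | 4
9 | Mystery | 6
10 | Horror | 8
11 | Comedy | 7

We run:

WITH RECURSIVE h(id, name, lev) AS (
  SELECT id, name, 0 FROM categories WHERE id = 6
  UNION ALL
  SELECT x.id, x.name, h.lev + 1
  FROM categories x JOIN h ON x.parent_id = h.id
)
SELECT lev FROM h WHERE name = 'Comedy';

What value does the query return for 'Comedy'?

2

Base: id=6 (Sports) at lev 0.
Iteration 1: rows with parent_id in {6} -> Movies (id 7, lev 1), Mystery (id 9, lev 1).
Iteration 2: rows with parent_id in {7,9} -> Comedy (id 11, lev 2).
Iteration 3: no rows with parent_id in {11}; recursion stops.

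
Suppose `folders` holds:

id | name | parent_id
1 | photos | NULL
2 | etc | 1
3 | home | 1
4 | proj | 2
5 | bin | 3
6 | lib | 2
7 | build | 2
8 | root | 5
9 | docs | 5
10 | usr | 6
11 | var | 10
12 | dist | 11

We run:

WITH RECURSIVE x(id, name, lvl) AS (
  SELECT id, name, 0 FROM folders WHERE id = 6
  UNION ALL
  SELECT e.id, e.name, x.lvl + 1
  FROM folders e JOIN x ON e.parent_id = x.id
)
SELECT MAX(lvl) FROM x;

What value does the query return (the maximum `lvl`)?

Base: id=6 (lib) at lvl 0.
Iteration 1: rows with parent_id in {6} -> usr (id 10, lvl 1).
Iteration 2: rows with parent_id in {10} -> var (id 11, lvl 2).
Iteration 3: rows with parent_id in {11} -> dist (id 12, lvl 3).
Iteration 4: no rows with parent_id in {12}; recursion stops.
lvl values: 0, 1, 2, 3; the maximum is 3.

3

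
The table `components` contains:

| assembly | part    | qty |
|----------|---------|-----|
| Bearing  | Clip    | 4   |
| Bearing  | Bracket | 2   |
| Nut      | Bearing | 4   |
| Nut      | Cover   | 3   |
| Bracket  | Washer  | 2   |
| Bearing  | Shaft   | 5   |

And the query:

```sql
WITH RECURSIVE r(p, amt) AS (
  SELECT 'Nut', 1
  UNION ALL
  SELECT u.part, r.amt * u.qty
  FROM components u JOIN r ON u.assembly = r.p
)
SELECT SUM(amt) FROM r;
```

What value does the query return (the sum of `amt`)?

Base: (Nut, amt=1).
Iteration 1: components of {Nut} -> Bearing = 1*4 = 4, Cover = 1*3 = 3.
Iteration 2: components of {Bearing,Cover} -> Bracket = 4*2 = 8, Clip = 4*4 = 16, Shaft = 4*5 = 20.
Iteration 3: components of {Bracket,Clip,Shaft} -> Washer = 8*2 = 16.
Iteration 4: no further components; recursion stops.
SUM(amt) = 1 + 4 + 3 + 20 + 16 + 8 + 16 = 68.

68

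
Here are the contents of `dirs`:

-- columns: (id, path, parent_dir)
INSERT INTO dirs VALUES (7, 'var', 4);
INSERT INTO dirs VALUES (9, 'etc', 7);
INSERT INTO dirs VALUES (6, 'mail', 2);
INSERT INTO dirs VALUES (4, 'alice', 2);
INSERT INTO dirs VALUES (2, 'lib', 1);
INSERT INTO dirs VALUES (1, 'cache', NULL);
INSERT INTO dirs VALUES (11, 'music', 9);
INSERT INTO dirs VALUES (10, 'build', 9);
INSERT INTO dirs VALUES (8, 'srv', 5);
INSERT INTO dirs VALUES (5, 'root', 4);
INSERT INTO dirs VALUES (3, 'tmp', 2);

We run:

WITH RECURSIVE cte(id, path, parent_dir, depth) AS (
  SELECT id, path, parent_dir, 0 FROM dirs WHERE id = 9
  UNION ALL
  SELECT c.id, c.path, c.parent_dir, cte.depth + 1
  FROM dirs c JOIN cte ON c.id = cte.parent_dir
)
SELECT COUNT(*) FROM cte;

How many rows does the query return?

Base: id=9 (etc), parent_dir=7, depth 0.
Iteration 1: join on id=7 -> var (id 7, parent_dir=4, depth 1).
Iteration 2: join on id=4 -> alice (id 4, parent_dir=2, depth 2).
Iteration 3: join on id=2 -> lib (id 2, parent_dir=1, depth 3).
Iteration 4: join on id=1 -> cache (id 1, parent_dir=NULL, depth 4).
Iteration 5: parent_dir is NULL; no match; recursion stops.
Total rows emitted: 5.

5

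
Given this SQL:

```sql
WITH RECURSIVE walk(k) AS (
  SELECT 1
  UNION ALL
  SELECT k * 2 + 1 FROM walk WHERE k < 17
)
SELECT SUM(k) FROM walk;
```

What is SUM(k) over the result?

57

Base: k=1.
Iteration 1: 1 < 17 holds -> k = 1 * 2 + 1 = 3.
Iteration 2: 3 < 17 holds -> k = 3 * 2 + 1 = 7.
Iteration 3: 7 < 17 holds -> k = 7 * 2 + 1 = 15.
Iteration 4: 15 < 17 holds -> k = 15 * 2 + 1 = 31.
Iteration 5: 31 < 17 fails; recursion stops.
SUM(k) = 1 + 3 + 7 + 15 + 31 = 57.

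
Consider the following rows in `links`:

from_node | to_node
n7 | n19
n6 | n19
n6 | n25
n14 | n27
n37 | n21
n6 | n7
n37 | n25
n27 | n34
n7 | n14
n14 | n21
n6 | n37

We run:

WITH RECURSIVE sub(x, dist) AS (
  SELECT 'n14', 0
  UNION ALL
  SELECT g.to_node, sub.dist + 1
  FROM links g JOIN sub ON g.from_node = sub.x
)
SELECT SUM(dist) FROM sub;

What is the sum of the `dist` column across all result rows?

4

Base: (n14, dist=0).
Iteration 1: edges from {n14} -> (n21, dist=1), (n27, dist=1).
Iteration 2: edges from {n21,n27} -> (n34, dist=2).
Iteration 3: no outgoing edges from {n34}; recursion stops.
SUM(dist) = 0 + 1 + 1 + 2 = 4.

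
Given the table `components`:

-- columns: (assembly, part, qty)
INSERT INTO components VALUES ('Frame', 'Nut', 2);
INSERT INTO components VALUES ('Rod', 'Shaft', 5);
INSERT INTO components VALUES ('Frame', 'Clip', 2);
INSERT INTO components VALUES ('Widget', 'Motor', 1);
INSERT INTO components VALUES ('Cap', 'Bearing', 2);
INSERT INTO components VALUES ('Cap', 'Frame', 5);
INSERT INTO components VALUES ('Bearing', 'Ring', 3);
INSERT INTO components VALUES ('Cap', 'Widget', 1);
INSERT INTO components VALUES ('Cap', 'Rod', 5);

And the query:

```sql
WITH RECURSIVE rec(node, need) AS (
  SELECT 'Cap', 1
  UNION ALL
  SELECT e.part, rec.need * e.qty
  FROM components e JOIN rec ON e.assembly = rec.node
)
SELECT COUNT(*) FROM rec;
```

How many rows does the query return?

10

Base: (Cap, need=1).
Iteration 1: components of {Cap} -> Bearing = 1*2 = 2, Frame = 1*5 = 5, Rod = 1*5 = 5, Widget = 1*1 = 1.
Iteration 2: components of {Bearing,Frame,Rod,Widget} -> Clip = 5*2 = 10, Motor = 1*1 = 1, Nut = 5*2 = 10, Ring = 2*3 = 6, Shaft = 5*5 = 25.
Iteration 3: no further components; recursion stops.
Total rows emitted: 10.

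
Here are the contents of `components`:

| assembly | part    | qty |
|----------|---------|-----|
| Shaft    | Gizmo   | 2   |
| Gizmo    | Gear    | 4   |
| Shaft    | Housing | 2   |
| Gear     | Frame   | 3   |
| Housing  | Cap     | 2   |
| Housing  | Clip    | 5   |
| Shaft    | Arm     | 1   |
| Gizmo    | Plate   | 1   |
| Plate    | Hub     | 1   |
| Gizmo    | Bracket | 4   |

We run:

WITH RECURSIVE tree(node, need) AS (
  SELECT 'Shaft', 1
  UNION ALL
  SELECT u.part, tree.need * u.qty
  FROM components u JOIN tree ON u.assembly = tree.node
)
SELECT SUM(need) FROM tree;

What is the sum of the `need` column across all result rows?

64

Base: (Shaft, need=1).
Iteration 1: components of {Shaft} -> Arm = 1*1 = 1, Gizmo = 1*2 = 2, Housing = 1*2 = 2.
Iteration 2: components of {Arm,Gizmo,Housing} -> Bracket = 2*4 = 8, Cap = 2*2 = 4, Clip = 2*5 = 10, Gear = 2*4 = 8, Plate = 2*1 = 2.
Iteration 3: components of {Bracket,Cap,Clip,Gear,Plate} -> Frame = 8*3 = 24, Hub = 2*1 = 2.
Iteration 4: no further components; recursion stops.
SUM(need) = 1 + 2 + 2 + 1 + 8 + 2 + 8 + 4 + 10 + 24 + 2 = 64.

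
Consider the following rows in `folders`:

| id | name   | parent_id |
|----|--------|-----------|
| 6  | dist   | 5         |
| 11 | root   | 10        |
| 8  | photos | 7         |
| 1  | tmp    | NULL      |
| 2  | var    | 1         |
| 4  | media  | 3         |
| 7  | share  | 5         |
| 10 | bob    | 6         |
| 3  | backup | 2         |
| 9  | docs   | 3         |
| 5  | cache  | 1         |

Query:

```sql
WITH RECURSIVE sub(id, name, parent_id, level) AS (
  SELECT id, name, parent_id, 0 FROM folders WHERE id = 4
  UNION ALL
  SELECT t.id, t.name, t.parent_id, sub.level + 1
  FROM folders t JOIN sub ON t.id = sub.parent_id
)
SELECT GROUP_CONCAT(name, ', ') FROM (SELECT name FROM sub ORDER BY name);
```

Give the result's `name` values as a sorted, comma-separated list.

backup, media, tmp, var

Base: id=4 (media), parent_id=3, level 0.
Iteration 1: join on id=3 -> backup (id 3, parent_id=2, level 1).
Iteration 2: join on id=2 -> var (id 2, parent_id=1, level 2).
Iteration 3: join on id=1 -> tmp (id 1, parent_id=NULL, level 3).
Iteration 4: parent_id is NULL; no match; recursion stops.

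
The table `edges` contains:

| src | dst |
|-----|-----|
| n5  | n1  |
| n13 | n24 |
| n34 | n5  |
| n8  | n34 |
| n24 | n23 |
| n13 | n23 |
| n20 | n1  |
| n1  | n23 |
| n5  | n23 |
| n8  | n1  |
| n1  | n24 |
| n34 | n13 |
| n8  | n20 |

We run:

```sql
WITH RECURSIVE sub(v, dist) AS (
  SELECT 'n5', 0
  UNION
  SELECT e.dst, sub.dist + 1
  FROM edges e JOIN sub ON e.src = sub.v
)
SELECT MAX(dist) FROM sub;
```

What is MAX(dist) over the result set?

Base: (n5, dist=0).
Iteration 1: edges from {n5} -> (n1, dist=1), (n23, dist=1).
Iteration 2: edges from {n1,n23} -> (n23, dist=2), (n24, dist=2).
Iteration 3: edges from {n23,n24} -> (n23, dist=3).
Iteration 4: no outgoing edges from {n23}; recursion stops.
dist values: 0, 1, 1, 2, 2, 3; the maximum is 3.

3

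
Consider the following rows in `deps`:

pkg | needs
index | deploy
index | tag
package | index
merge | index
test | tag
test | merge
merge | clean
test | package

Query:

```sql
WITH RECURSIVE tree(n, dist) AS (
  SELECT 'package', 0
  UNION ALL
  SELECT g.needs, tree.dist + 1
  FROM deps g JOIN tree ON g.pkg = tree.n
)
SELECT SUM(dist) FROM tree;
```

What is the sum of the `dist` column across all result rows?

5

Base: (package, dist=0).
Iteration 1: edges from {package} -> (index, dist=1).
Iteration 2: edges from {index} -> (deploy, dist=2), (tag, dist=2).
Iteration 3: no outgoing edges from {deploy,tag}; recursion stops.
SUM(dist) = 0 + 1 + 2 + 2 = 5.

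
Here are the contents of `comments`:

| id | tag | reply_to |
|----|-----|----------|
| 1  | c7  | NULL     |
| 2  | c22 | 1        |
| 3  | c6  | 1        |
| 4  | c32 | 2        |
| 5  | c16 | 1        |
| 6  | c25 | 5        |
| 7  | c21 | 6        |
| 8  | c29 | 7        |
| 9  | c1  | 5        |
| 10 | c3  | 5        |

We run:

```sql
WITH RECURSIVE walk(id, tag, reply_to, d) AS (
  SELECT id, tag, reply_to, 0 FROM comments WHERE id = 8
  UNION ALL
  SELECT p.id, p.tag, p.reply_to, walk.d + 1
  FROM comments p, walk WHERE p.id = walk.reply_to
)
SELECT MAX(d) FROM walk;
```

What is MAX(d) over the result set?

4

Base: id=8 (c29), reply_to=7, d 0.
Iteration 1: join on id=7 -> c21 (id 7, reply_to=6, d 1).
Iteration 2: join on id=6 -> c25 (id 6, reply_to=5, d 2).
Iteration 3: join on id=5 -> c16 (id 5, reply_to=1, d 3).
Iteration 4: join on id=1 -> c7 (id 1, reply_to=NULL, d 4).
Iteration 5: reply_to is NULL; no match; recursion stops.
d values: 0, 1, 2, 3, 4; the maximum is 4.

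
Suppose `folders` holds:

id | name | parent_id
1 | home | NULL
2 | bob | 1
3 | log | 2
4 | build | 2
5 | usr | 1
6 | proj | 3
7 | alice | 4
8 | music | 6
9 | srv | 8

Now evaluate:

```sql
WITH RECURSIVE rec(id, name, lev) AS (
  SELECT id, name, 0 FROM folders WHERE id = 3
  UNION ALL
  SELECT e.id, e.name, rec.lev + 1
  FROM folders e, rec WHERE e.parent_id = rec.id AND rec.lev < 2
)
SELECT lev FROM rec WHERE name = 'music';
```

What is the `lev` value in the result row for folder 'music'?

2

Base: id=3 (log) at lev 0.
Iteration 1: rows with parent_id in {3} -> proj (id 6, lev 1).
Iteration 2: rows with parent_id in {6} -> music (id 8, lev 2).
Iteration 3: lev < 2 fails for all current rows; recursion stops.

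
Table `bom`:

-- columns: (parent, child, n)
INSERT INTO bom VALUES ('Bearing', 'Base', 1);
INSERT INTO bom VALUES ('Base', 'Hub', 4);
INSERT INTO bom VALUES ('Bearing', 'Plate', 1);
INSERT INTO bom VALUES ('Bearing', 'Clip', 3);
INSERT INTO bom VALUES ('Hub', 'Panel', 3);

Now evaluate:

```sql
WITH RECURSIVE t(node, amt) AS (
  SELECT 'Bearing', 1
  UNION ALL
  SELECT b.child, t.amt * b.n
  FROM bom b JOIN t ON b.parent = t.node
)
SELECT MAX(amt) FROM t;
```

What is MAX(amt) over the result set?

Base: (Bearing, amt=1).
Iteration 1: components of {Bearing} -> Base = 1*1 = 1, Clip = 1*3 = 3, Plate = 1*1 = 1.
Iteration 2: components of {Base,Clip,Plate} -> Hub = 1*4 = 4.
Iteration 3: components of {Hub} -> Panel = 4*3 = 12.
Iteration 4: no further components; recursion stops.
amt values: 1, 1, 1, 3, 4, 12; the maximum is 12.

12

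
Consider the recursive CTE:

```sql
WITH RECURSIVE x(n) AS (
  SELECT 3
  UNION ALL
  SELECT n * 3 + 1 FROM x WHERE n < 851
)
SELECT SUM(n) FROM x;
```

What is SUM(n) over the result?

3822

Base: n=3.
Iteration 1: 3 < 851 holds -> n = 3 * 3 + 1 = 10.
Iteration 2: 10 < 851 holds -> n = 10 * 3 + 1 = 31.
Iteration 3: 31 < 851 holds -> n = 31 * 3 + 1 = 94.
Iteration 4: 94 < 851 holds -> n = 94 * 3 + 1 = 283.
Iteration 5: 283 < 851 holds -> n = 283 * 3 + 1 = 850.
Iteration 6: 850 < 851 holds -> n = 850 * 3 + 1 = 2551.
Iteration 7: 2551 < 851 fails; recursion stops.
SUM(n) = 3 + 10 + 31 + 94 + 283 + 850 + 2551 = 3822.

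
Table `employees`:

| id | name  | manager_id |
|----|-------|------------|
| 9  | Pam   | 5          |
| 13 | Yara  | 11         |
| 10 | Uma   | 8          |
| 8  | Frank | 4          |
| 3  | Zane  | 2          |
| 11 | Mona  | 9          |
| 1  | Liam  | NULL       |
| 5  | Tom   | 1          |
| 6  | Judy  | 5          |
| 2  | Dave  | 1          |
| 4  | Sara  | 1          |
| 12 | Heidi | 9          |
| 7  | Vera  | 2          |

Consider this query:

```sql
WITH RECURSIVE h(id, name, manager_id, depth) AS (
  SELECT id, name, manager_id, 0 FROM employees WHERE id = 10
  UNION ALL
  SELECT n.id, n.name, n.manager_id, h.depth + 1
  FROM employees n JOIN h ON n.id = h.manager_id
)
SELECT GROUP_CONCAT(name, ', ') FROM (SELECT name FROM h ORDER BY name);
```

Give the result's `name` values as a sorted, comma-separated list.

Frank, Liam, Sara, Uma

Base: id=10 (Uma), manager_id=8, depth 0.
Iteration 1: join on id=8 -> Frank (id 8, manager_id=4, depth 1).
Iteration 2: join on id=4 -> Sara (id 4, manager_id=1, depth 2).
Iteration 3: join on id=1 -> Liam (id 1, manager_id=NULL, depth 3).
Iteration 4: manager_id is NULL; no match; recursion stops.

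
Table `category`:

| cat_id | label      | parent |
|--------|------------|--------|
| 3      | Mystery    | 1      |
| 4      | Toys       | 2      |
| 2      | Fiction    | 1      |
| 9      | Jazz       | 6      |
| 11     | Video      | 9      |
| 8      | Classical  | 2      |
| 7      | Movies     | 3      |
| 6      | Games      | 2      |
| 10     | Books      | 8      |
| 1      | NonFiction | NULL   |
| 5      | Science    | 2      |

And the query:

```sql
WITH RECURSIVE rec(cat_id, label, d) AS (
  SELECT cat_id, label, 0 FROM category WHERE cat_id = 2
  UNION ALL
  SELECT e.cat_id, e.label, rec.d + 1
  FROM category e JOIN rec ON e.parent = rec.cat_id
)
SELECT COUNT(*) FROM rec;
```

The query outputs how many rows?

8

Base: cat_id=2 (Fiction) at d 0.
Iteration 1: rows with parent in {2} -> Toys (id 4, d 1), Science (id 5, d 1), Games (id 6, d 1), Classical (id 8, d 1).
Iteration 2: rows with parent in {4,5,6,8} -> Jazz (id 9, d 2), Books (id 10, d 2).
Iteration 3: rows with parent in {9,10} -> Video (id 11, d 3).
Iteration 4: no rows with parent in {11}; recursion stops.
Total rows emitted: 8.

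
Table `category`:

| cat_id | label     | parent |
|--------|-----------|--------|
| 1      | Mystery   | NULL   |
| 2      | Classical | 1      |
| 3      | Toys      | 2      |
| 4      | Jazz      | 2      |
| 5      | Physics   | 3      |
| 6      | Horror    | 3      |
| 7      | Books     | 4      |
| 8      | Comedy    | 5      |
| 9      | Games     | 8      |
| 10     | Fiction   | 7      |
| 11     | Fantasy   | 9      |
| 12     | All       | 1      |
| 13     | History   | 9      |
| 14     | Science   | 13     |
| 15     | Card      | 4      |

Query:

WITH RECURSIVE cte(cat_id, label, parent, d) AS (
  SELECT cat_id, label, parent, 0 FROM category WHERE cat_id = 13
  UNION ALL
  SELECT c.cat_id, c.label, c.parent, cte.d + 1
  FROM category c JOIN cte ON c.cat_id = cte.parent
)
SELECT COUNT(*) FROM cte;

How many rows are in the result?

7

Base: cat_id=13 (History), parent=9, d 0.
Iteration 1: join on cat_id=9 -> Games (id 9, parent=8, d 1).
Iteration 2: join on cat_id=8 -> Comedy (id 8, parent=5, d 2).
Iteration 3: join on cat_id=5 -> Physics (id 5, parent=3, d 3).
Iteration 4: join on cat_id=3 -> Toys (id 3, parent=2, d 4).
Iteration 5: join on cat_id=2 -> Classical (id 2, parent=1, d 5).
Iteration 6: join on cat_id=1 -> Mystery (id 1, parent=NULL, d 6).
Iteration 7: parent is NULL; no match; recursion stops.
Total rows emitted: 7.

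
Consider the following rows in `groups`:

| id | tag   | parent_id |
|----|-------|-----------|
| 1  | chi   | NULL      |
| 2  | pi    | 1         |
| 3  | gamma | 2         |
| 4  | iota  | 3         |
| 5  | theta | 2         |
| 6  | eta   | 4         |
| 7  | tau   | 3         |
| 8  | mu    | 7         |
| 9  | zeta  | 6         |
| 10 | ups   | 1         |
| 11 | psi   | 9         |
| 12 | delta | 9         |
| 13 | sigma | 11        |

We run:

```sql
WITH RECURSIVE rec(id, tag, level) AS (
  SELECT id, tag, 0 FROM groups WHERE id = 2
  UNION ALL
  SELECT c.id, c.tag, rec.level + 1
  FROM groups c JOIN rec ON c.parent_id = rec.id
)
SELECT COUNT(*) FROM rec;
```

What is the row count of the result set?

11

Base: id=2 (pi) at level 0.
Iteration 1: rows with parent_id in {2} -> gamma (id 3, level 1), theta (id 5, level 1).
Iteration 2: rows with parent_id in {3,5} -> iota (id 4, level 2), tau (id 7, level 2).
Iteration 3: rows with parent_id in {4,7} -> eta (id 6, level 3), mu (id 8, level 3).
Iteration 4: rows with parent_id in {6,8} -> zeta (id 9, level 4).
Iteration 5: rows with parent_id in {9} -> psi (id 11, level 5), delta (id 12, level 5).
Iteration 6: rows with parent_id in {11,12} -> sigma (id 13, level 6).
Iteration 7: no rows with parent_id in {13}; recursion stops.
Total rows emitted: 11.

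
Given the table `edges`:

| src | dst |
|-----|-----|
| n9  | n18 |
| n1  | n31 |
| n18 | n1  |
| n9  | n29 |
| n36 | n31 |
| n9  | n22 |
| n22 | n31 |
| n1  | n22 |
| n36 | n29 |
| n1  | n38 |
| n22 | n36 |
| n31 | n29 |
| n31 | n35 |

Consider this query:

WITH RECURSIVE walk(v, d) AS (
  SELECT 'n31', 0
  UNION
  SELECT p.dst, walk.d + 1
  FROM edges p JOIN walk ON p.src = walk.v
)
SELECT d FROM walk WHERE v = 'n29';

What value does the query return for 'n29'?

Base: (n31, d=0).
Iteration 1: edges from {n31} -> (n29, d=1), (n35, d=1).
Iteration 2: no outgoing edges from {n29,n35}; recursion stops.

1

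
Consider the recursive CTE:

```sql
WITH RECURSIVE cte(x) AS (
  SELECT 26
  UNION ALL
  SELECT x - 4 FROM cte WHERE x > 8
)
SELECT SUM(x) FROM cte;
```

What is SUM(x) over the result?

96

Base: x=26.
Iteration 1: 26 > 8 holds -> x = 26 - 4 = 22.
Iteration 2: 22 > 8 holds -> x = 22 - 4 = 18.
Iteration 3: 18 > 8 holds -> x = 18 - 4 = 14.
Iteration 4: 14 > 8 holds -> x = 14 - 4 = 10.
Iteration 5: 10 > 8 holds -> x = 10 - 4 = 6.
Iteration 6: 6 > 8 fails; recursion stops.
SUM(x) = 26 + 22 + 18 + 14 + 10 + 6 = 96.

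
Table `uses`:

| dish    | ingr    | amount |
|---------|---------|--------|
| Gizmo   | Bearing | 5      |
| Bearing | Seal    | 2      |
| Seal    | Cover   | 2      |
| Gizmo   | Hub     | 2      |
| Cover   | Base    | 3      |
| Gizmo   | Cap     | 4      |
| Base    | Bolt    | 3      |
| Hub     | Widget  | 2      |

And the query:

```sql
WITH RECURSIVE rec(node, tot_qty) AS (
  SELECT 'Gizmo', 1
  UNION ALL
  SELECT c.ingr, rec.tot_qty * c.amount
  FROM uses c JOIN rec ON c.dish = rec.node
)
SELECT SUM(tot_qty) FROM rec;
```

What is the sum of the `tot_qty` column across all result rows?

Base: (Gizmo, tot_qty=1).
Iteration 1: components of {Gizmo} -> Bearing = 1*5 = 5, Cap = 1*4 = 4, Hub = 1*2 = 2.
Iteration 2: components of {Bearing,Cap,Hub} -> Seal = 5*2 = 10, Widget = 2*2 = 4.
Iteration 3: components of {Seal,Widget} -> Cover = 10*2 = 20.
Iteration 4: components of {Cover} -> Base = 20*3 = 60.
Iteration 5: components of {Base} -> Bolt = 60*3 = 180.
Iteration 6: no further components; recursion stops.
SUM(tot_qty) = 1 + 5 + 2 + 4 + 10 + 4 + 20 + 60 + 180 = 286.

286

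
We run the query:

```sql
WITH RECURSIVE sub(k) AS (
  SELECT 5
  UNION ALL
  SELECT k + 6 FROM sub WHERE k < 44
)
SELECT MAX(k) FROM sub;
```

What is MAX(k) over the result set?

47

Base: k=5.
Iteration 1: 5 < 44 holds -> k = 5 + 6 = 11.
Iteration 2: 11 < 44 holds -> k = 11 + 6 = 17.
Iteration 3: 17 < 44 holds -> k = 17 + 6 = 23.
Iteration 4: 23 < 44 holds -> k = 23 + 6 = 29.
Iteration 5: 29 < 44 holds -> k = 29 + 6 = 35.
Iteration 6: 35 < 44 holds -> k = 35 + 6 = 41.
Iteration 7: 41 < 44 holds -> k = 41 + 6 = 47.
Iteration 8: 47 < 44 fails; recursion stops.
k values: 5, 11, 17, 23, 29, 35, 41, 47; the maximum is 47.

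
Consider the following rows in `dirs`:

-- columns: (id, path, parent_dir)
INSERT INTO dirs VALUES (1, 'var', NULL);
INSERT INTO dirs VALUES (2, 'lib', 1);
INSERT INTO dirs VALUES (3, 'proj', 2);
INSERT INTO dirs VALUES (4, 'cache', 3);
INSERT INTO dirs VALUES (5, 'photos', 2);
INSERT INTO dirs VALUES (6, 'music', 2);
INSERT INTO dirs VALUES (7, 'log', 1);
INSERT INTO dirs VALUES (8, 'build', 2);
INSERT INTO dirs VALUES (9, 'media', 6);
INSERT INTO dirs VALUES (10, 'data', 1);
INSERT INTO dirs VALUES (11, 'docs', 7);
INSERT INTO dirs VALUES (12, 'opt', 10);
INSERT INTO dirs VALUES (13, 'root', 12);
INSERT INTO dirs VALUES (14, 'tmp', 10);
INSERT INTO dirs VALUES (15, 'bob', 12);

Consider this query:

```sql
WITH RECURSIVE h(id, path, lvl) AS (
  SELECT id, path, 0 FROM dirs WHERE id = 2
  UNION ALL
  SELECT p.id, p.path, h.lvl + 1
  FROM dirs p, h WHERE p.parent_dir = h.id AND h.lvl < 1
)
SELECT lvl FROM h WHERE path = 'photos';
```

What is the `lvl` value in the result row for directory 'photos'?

1

Base: id=2 (lib) at lvl 0.
Iteration 1: rows with parent_dir in {2} -> proj (id 3, lvl 1), photos (id 5, lvl 1), music (id 6, lvl 1), build (id 8, lvl 1).
Iteration 2: lvl < 1 fails for all current rows; recursion stops.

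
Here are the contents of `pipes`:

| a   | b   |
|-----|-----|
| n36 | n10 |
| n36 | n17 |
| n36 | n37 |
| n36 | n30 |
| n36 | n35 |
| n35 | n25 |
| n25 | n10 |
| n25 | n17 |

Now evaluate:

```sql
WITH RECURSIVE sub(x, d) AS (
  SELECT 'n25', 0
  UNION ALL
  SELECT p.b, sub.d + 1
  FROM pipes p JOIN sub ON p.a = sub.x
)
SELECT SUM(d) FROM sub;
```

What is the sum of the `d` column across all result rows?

Base: (n25, d=0).
Iteration 1: edges from {n25} -> (n10, d=1), (n17, d=1).
Iteration 2: no outgoing edges from {n10,n17}; recursion stops.
SUM(d) = 0 + 1 + 1 = 2.

2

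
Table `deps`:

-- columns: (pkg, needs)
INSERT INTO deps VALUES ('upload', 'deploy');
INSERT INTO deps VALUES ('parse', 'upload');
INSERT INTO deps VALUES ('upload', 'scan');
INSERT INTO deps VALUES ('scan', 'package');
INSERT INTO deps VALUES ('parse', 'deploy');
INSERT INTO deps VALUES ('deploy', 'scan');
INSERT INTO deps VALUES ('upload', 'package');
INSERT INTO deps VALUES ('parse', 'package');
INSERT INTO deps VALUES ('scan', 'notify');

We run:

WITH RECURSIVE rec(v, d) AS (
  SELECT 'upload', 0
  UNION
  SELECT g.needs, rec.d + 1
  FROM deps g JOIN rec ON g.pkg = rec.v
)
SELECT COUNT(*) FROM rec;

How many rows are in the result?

9

Base: (upload, d=0).
Iteration 1: edges from {upload} -> (deploy, d=1), (package, d=1), (scan, d=1).
Iteration 2: edges from {deploy,package,scan} -> (notify, d=2), (package, d=2), (scan, d=2).
Iteration 3: edges from {notify,package,scan} -> (notify, d=3), (package, d=3).
Iteration 4: no outgoing edges from {notify,package}; recursion stops.
Total rows emitted: 9.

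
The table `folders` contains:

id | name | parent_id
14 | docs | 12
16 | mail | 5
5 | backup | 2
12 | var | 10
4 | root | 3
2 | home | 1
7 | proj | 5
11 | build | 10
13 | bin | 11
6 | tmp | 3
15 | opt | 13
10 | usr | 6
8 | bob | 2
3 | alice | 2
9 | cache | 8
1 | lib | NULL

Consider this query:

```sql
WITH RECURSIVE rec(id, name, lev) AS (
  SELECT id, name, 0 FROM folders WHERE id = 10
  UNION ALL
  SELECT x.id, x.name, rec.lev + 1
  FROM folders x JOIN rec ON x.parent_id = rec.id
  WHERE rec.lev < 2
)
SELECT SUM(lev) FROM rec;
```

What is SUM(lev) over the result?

6

Base: id=10 (usr) at lev 0.
Iteration 1: rows with parent_id in {10} -> build (id 11, lev 1), var (id 12, lev 1).
Iteration 2: rows with parent_id in {11,12} -> bin (id 13, lev 2), docs (id 14, lev 2).
Iteration 3: lev < 2 fails for all current rows; recursion stops.
SUM(lev) = 0 + 1 + 1 + 2 + 2 = 6.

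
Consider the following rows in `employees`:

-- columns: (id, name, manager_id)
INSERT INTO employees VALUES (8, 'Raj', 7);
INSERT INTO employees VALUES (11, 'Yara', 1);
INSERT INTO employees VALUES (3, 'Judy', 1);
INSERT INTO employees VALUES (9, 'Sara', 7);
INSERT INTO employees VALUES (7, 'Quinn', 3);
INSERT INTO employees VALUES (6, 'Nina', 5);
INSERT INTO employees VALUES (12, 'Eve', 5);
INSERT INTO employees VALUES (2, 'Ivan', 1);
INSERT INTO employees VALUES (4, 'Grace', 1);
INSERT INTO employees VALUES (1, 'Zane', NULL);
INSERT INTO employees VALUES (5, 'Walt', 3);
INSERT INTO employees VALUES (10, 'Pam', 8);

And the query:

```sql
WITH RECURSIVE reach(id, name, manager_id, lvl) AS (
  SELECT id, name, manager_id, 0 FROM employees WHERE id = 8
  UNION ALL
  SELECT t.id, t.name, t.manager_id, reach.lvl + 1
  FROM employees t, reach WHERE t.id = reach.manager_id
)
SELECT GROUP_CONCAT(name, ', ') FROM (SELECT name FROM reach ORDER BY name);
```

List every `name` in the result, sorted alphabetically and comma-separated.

Judy, Quinn, Raj, Zane

Base: id=8 (Raj), manager_id=7, lvl 0.
Iteration 1: join on id=7 -> Quinn (id 7, manager_id=3, lvl 1).
Iteration 2: join on id=3 -> Judy (id 3, manager_id=1, lvl 2).
Iteration 3: join on id=1 -> Zane (id 1, manager_id=NULL, lvl 3).
Iteration 4: manager_id is NULL; no match; recursion stops.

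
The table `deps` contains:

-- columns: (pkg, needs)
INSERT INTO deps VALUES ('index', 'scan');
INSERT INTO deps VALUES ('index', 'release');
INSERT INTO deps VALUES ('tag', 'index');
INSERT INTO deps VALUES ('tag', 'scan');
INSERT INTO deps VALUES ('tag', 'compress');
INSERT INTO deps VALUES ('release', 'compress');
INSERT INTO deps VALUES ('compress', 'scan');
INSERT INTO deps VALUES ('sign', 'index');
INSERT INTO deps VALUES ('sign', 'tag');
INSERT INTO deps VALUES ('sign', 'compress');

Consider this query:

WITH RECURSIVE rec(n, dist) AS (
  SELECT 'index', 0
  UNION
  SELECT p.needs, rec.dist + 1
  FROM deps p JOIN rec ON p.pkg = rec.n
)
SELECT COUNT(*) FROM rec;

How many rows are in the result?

Base: (index, dist=0).
Iteration 1: edges from {index} -> (release, dist=1), (scan, dist=1).
Iteration 2: edges from {release,scan} -> (compress, dist=2).
Iteration 3: edges from {compress} -> (scan, dist=3).
Iteration 4: no outgoing edges from {scan}; recursion stops.
Total rows emitted: 5.

5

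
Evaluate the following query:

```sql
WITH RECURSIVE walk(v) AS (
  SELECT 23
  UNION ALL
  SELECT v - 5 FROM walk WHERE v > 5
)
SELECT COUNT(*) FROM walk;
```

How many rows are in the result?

5

Base: v=23.
Iteration 1: 23 > 5 holds -> v = 23 - 5 = 18.
Iteration 2: 18 > 5 holds -> v = 18 - 5 = 13.
Iteration 3: 13 > 5 holds -> v = 13 - 5 = 8.
Iteration 4: 8 > 5 holds -> v = 8 - 5 = 3.
Iteration 5: 3 > 5 fails; recursion stops.
Total rows emitted: 5.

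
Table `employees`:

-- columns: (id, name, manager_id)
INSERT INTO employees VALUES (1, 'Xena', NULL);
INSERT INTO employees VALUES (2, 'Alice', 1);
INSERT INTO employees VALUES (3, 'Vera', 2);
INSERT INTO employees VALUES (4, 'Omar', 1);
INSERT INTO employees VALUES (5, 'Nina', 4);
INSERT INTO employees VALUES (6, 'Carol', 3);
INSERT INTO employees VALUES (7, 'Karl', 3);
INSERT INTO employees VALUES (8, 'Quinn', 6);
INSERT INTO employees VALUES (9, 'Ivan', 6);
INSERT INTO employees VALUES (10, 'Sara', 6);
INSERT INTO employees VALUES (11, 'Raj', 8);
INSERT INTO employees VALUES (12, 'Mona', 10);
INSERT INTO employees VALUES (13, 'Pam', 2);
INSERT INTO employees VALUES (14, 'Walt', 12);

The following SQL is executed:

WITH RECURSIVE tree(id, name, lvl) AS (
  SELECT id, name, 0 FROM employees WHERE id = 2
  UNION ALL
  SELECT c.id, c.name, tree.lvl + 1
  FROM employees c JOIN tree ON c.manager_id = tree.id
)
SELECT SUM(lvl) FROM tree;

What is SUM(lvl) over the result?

Base: id=2 (Alice) at lvl 0.
Iteration 1: rows with manager_id in {2} -> Vera (id 3, lvl 1), Pam (id 13, lvl 1).
Iteration 2: rows with manager_id in {3,13} -> Carol (id 6, lvl 2), Karl (id 7, lvl 2).
Iteration 3: rows with manager_id in {6,7} -> Quinn (id 8, lvl 3), Ivan (id 9, lvl 3), Sara (id 10, lvl 3).
Iteration 4: rows with manager_id in {8,9,10} -> Raj (id 11, lvl 4), Mona (id 12, lvl 4).
Iteration 5: rows with manager_id in {11,12} -> Walt (id 14, lvl 5).
Iteration 6: no rows with manager_id in {14}; recursion stops.
SUM(lvl) = 0 + 1 + 1 + 2 + 2 + 3 + 3 + 3 + 4 + 4 + 5 = 28.

28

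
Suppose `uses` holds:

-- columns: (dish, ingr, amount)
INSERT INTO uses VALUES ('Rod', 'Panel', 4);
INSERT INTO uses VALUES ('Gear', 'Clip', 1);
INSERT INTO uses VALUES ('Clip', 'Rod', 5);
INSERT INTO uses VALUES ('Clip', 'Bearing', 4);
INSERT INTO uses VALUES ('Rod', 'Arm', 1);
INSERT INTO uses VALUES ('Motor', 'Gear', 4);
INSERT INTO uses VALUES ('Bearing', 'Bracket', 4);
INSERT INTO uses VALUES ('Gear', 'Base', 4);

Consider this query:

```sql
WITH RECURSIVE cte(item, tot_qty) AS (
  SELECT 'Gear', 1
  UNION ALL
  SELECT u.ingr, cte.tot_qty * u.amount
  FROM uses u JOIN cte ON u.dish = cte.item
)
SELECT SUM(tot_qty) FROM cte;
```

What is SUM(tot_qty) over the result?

56

Base: (Gear, tot_qty=1).
Iteration 1: components of {Gear} -> Base = 1*4 = 4, Clip = 1*1 = 1.
Iteration 2: components of {Base,Clip} -> Bearing = 1*4 = 4, Rod = 1*5 = 5.
Iteration 3: components of {Bearing,Rod} -> Arm = 5*1 = 5, Bracket = 4*4 = 16, Panel = 5*4 = 20.
Iteration 4: no further components; recursion stops.
SUM(tot_qty) = 1 + 4 + 1 + 5 + 4 + 20 + 5 + 16 = 56.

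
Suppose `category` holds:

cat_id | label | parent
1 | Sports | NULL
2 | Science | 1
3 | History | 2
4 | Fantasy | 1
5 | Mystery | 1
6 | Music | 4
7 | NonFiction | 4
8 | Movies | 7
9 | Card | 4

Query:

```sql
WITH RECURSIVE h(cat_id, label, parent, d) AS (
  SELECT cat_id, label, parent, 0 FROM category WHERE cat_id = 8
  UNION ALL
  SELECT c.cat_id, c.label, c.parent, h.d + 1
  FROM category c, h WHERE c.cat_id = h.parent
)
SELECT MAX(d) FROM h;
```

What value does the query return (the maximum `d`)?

3

Base: cat_id=8 (Movies), parent=7, d 0.
Iteration 1: join on cat_id=7 -> NonFiction (id 7, parent=4, d 1).
Iteration 2: join on cat_id=4 -> Fantasy (id 4, parent=1, d 2).
Iteration 3: join on cat_id=1 -> Sports (id 1, parent=NULL, d 3).
Iteration 4: parent is NULL; no match; recursion stops.
d values: 0, 1, 2, 3; the maximum is 3.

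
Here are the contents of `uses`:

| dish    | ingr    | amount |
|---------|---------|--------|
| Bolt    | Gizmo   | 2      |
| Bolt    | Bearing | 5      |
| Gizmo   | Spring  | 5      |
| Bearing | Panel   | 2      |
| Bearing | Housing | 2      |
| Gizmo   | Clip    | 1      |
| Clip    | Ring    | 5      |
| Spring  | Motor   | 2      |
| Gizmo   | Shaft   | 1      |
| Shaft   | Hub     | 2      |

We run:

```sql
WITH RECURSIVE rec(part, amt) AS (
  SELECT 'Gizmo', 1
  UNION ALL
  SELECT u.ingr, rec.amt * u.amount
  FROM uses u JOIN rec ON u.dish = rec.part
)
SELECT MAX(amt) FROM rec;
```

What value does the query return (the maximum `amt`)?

Base: (Gizmo, amt=1).
Iteration 1: components of {Gizmo} -> Clip = 1*1 = 1, Shaft = 1*1 = 1, Spring = 1*5 = 5.
Iteration 2: components of {Clip,Shaft,Spring} -> Hub = 1*2 = 2, Motor = 5*2 = 10, Ring = 1*5 = 5.
Iteration 3: no further components; recursion stops.
amt values: 1, 5, 1, 1, 10, 5, 2; the maximum is 10.

10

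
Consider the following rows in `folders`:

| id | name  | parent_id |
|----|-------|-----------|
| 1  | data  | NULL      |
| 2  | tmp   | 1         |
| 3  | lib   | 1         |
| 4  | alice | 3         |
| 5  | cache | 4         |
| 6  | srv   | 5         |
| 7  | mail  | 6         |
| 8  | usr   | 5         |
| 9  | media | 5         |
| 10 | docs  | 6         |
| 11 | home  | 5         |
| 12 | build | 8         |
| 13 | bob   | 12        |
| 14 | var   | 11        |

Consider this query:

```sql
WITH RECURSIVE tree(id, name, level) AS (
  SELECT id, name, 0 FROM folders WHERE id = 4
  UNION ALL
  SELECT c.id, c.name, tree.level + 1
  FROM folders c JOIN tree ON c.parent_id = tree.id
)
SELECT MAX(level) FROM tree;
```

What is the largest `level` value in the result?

4

Base: id=4 (alice) at level 0.
Iteration 1: rows with parent_id in {4} -> cache (id 5, level 1).
Iteration 2: rows with parent_id in {5} -> srv (id 6, level 2), usr (id 8, level 2), media (id 9, level 2), home (id 11, level 2).
Iteration 3: rows with parent_id in {6,8,9,11} -> mail (id 7, level 3), docs (id 10, level 3), build (id 12, level 3), var (id 14, level 3).
Iteration 4: rows with parent_id in {7,10,12,14} -> bob (id 13, level 4).
Iteration 5: no rows with parent_id in {13}; recursion stops.
level values: 0, 1, 2, 2, 2, 2, 3, 3, 3, 3, 4; the maximum is 4.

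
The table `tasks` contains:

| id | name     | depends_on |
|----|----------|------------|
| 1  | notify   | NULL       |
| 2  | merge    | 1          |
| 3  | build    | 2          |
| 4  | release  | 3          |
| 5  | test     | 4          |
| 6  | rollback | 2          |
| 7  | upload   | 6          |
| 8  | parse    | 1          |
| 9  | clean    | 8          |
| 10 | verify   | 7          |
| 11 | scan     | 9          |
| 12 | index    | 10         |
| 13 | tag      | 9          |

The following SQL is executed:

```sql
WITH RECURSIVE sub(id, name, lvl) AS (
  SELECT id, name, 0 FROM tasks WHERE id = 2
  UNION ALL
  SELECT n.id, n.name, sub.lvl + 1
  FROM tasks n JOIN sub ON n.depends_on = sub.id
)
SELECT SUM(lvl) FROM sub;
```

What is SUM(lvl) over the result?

16

Base: id=2 (merge) at lvl 0.
Iteration 1: rows with depends_on in {2} -> build (id 3, lvl 1), rollback (id 6, lvl 1).
Iteration 2: rows with depends_on in {3,6} -> release (id 4, lvl 2), upload (id 7, lvl 2).
Iteration 3: rows with depends_on in {4,7} -> test (id 5, lvl 3), verify (id 10, lvl 3).
Iteration 4: rows with depends_on in {5,10} -> index (id 12, lvl 4).
Iteration 5: no rows with depends_on in {12}; recursion stops.
SUM(lvl) = 0 + 1 + 1 + 2 + 2 + 3 + 3 + 4 = 16.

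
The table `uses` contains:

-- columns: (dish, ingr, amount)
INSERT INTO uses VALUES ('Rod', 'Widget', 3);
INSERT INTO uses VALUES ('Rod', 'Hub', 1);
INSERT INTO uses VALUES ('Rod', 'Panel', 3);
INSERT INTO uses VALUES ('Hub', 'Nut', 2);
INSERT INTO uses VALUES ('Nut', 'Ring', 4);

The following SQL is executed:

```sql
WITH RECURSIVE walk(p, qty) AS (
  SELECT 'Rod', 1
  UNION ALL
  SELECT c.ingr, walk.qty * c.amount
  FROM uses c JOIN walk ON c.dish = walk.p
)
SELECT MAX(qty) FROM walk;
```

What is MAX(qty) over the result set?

Base: (Rod, qty=1).
Iteration 1: components of {Rod} -> Hub = 1*1 = 1, Panel = 1*3 = 3, Widget = 1*3 = 3.
Iteration 2: components of {Hub,Panel,Widget} -> Nut = 1*2 = 2.
Iteration 3: components of {Nut} -> Ring = 2*4 = 8.
Iteration 4: no further components; recursion stops.
qty values: 1, 3, 1, 3, 2, 8; the maximum is 8.

8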